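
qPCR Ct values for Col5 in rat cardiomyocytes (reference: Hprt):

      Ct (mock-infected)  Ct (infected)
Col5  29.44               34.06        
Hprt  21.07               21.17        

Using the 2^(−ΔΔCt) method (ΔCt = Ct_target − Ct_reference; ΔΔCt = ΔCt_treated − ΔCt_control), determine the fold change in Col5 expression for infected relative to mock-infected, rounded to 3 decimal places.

ΔCt(mock-infected) = 29.440 − 21.070 = 8.370
ΔCt(infected) = 34.060 − 21.170 = 12.890
ΔΔCt = 12.890 − 8.370 = 4.520
Fold change = 2^(−4.520) = 0.0436

0.044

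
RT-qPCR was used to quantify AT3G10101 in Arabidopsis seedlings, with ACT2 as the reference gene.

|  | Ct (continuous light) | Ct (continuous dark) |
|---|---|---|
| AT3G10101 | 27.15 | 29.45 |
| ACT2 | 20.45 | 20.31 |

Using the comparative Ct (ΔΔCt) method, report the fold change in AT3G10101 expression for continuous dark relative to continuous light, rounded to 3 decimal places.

ΔCt(continuous light) = 27.150 − 20.450 = 6.700
ΔCt(continuous dark) = 29.450 − 20.310 = 9.140
ΔΔCt = 9.140 − 6.700 = 2.440
Fold change = 2^(−2.440) = 0.1843

0.184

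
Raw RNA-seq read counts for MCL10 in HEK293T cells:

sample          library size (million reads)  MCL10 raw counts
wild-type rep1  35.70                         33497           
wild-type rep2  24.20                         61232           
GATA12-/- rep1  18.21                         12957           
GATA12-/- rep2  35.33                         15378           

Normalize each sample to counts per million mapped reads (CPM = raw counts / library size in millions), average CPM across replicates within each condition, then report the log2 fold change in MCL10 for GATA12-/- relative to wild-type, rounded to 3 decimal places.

-1.597

CPM(wild-type rep1) = 33497 / 35.70 = 938.2913
CPM(wild-type rep2) = 61232 / 24.20 = 2530.2479
CPM(GATA12-/- rep1) = 12957 / 18.21 = 711.5321
CPM(GATA12-/- rep2) = 15378 / 35.33 = 435.2675
mean CPM(wild-type) = 1734.2696; mean CPM(GATA12-/-) = 573.3998
Fold change = 573.3998 / 1734.2696 = 0.33063
log2(0.33063) = -1.5967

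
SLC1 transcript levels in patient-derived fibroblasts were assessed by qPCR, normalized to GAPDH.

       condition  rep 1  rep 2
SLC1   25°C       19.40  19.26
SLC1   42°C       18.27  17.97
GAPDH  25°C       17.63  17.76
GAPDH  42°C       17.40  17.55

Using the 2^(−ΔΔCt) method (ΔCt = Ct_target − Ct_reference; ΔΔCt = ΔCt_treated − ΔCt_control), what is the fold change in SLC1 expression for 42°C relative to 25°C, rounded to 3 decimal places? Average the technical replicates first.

Mean Ct: SLC1 25°C 19.330; SLC1 42°C 18.120; GAPDH 25°C 17.695; GAPDH 42°C 17.475
ΔCt(25°C) = 19.330 − 17.695 = 1.635
ΔCt(42°C) = 18.120 − 17.475 = 0.645
ΔΔCt = 0.645 − 1.635 = -0.990
Fold change = 2^(−(-0.990)) = 2^0.990 = 1.9862

1.986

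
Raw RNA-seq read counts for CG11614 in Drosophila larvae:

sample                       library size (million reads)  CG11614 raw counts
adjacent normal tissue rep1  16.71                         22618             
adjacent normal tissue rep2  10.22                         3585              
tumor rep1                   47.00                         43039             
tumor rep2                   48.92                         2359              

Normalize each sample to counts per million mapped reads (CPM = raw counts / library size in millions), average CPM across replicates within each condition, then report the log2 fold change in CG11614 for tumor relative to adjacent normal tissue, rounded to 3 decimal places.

-0.822

CPM(adjacent normal tissue rep1) = 22618 / 16.71 = 1353.5607
CPM(adjacent normal tissue rep2) = 3585 / 10.22 = 350.7828
CPM(tumor rep1) = 43039 / 47.00 = 915.7234
CPM(tumor rep2) = 2359 / 48.92 = 48.2216
mean CPM(adjacent normal tissue) = 852.1718; mean CPM(tumor) = 481.9725
Fold change = 481.9725 / 852.1718 = 0.56558
log2(0.56558) = -0.8222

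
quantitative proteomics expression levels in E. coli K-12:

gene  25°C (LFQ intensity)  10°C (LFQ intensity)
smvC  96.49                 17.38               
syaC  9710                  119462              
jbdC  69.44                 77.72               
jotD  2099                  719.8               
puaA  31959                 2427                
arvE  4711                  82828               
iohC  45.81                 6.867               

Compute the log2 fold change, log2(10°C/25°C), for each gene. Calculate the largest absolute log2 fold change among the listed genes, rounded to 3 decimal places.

log2(17.38/96.49) = -2.473  (smvC)
log2(119462/9710) = 3.621  (syaC)
log2(77.72/69.44) = 0.163  (jbdC)
log2(719.8/2099) = -1.544  (jotD)
log2(2427/31959) = -3.719  (puaA)
log2(82828/4711) = 4.136  (arvE)
log2(6.867/45.81) = -2.738  (iohC)
The largest magnitude belongs to arvE.

4.136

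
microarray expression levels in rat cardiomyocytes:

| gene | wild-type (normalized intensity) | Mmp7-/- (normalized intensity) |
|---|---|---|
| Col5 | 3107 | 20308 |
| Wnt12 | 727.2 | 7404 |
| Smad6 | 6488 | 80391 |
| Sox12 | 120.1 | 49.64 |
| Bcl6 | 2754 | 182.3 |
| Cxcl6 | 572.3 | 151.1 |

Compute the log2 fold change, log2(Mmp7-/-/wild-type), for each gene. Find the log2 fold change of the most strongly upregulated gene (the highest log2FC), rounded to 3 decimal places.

3.631

log2(20308/3107) = 2.708  (Col5)
log2(7404/727.2) = 3.348  (Wnt12)
log2(80391/6488) = 3.631  (Smad6)
log2(49.64/120.1) = -1.275  (Sox12)
log2(182.3/2754) = -3.917  (Bcl6)
log2(151.1/572.3) = -1.921  (Cxcl6)
Smad6 is most strongly upregulated.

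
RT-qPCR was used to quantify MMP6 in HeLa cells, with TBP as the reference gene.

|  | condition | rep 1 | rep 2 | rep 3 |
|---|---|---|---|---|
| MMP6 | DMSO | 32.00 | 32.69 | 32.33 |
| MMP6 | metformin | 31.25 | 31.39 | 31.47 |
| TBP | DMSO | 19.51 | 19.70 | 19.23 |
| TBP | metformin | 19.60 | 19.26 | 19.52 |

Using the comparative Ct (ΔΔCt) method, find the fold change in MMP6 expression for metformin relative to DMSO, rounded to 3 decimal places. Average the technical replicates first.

1.932

Mean Ct: MMP6 DMSO 32.340; MMP6 metformin 31.370; TBP DMSO 19.480; TBP metformin 19.460
ΔCt(DMSO) = 32.340 − 19.480 = 12.860
ΔCt(metformin) = 31.370 − 19.460 = 11.910
ΔΔCt = 11.910 − 12.860 = -0.950
Fold change = 2^(−(-0.950)) = 2^0.950 = 1.9319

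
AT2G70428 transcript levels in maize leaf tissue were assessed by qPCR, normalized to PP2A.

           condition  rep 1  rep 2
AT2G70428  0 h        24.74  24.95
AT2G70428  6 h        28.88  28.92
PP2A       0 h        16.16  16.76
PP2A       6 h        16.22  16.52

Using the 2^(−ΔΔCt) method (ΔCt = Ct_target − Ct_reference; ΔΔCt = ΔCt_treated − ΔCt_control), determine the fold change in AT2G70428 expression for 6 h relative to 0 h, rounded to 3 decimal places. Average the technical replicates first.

Mean Ct: AT2G70428 0 h 24.845; AT2G70428 6 h 28.900; PP2A 0 h 16.460; PP2A 6 h 16.370
ΔCt(0 h) = 24.845 − 16.460 = 8.385
ΔCt(6 h) = 28.900 − 16.370 = 12.530
ΔΔCt = 12.530 − 8.385 = 4.145
Fold change = 2^(−4.145) = 0.0565

0.057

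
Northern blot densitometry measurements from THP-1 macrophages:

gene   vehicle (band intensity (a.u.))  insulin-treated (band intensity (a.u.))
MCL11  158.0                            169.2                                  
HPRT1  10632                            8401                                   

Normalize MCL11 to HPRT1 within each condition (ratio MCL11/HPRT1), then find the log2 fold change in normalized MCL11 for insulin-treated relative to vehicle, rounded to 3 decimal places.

MCL11/HPRT1 (vehicle) = 158.0 / 10632 = 0.014861
MCL11/HPRT1 (insulin-treated) = 169.2 / 8401 = 0.02014
Fold change = 0.02014 / 0.014861 = 1.3553
log2(1.3553) = 0.4386

0.439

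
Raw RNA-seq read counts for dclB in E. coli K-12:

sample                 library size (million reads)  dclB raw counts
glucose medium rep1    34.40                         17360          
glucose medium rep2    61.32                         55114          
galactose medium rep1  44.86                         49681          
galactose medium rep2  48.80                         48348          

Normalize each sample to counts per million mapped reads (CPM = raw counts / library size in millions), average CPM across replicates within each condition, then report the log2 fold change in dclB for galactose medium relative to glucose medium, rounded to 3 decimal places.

0.580

CPM(glucose medium rep1) = 17360 / 34.40 = 504.6512
CPM(glucose medium rep2) = 55114 / 61.32 = 898.7932
CPM(galactose medium rep1) = 49681 / 44.86 = 1107.4677
CPM(galactose medium rep2) = 48348 / 48.80 = 990.7377
mean CPM(glucose medium) = 701.7222; mean CPM(galactose medium) = 1049.1027
Fold change = 1049.1027 / 701.7222 = 1.49504
log2(1.49504) = 0.5802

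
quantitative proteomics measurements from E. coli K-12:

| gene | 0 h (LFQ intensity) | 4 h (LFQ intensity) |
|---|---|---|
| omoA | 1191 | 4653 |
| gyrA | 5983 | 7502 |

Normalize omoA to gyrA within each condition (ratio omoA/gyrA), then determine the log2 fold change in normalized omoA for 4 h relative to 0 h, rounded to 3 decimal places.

omoA/gyrA (0 h) = 1191 / 5983 = 0.19906
omoA/gyrA (4 h) = 4653 / 7502 = 0.62023
Fold change = 0.62023 / 0.19906 = 3.1158
log2(3.1158) = 1.6396

1.640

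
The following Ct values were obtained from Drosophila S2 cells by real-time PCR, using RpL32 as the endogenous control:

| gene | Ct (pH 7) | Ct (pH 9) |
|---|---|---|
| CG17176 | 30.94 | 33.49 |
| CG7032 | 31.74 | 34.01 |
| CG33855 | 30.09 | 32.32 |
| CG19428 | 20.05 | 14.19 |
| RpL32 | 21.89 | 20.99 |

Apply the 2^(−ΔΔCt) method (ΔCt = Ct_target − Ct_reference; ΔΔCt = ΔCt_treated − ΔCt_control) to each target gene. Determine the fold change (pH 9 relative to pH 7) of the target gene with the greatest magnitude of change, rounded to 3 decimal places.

CG17176: ΔΔCt = (33.49−20.99) − (30.94−21.89) = 12.50 − 9.05 = 3.45; fold change = 2^-3.45 = 0.092
CG7032: ΔΔCt = (34.01−20.99) − (31.74−21.89) = 13.02 − 9.85 = 3.17; fold change = 2^-3.17 = 0.111
CG33855: ΔΔCt = (32.32−20.99) − (30.09−21.89) = 11.33 − 8.20 = 3.13; fold change = 2^-3.13 = 0.114
CG19428: ΔΔCt = (14.19−20.99) − (20.05−21.89) = -6.80 − (-1.84) = -4.96; fold change = 2^4.96 = 31.125
CG19428 has the largest |ΔΔCt| = 4.96.

31.125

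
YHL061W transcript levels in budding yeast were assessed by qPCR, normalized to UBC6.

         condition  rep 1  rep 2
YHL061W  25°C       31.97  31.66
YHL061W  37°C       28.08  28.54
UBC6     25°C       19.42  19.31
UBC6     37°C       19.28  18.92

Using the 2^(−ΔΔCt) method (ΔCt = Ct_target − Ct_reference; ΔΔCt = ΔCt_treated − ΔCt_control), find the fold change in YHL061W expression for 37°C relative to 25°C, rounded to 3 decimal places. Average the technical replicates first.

9.448

Mean Ct: YHL061W 25°C 31.815; YHL061W 37°C 28.310; UBC6 25°C 19.365; UBC6 37°C 19.100
ΔCt(25°C) = 31.815 − 19.365 = 12.450
ΔCt(37°C) = 28.310 − 19.100 = 9.210
ΔΔCt = 9.210 − 12.450 = -3.240
Fold change = 2^(−(-3.240)) = 2^3.240 = 9.4479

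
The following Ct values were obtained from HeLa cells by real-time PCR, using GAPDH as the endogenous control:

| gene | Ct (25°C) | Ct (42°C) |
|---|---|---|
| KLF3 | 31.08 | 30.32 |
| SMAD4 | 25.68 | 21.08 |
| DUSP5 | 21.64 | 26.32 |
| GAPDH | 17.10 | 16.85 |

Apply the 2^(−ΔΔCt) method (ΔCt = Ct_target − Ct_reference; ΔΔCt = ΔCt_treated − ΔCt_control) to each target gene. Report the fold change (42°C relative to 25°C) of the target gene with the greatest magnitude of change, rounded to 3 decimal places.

0.033

KLF3: ΔΔCt = (30.32−16.85) − (31.08−17.10) = 13.47 − 13.98 = -0.51; fold change = 2^0.51 = 1.424
SMAD4: ΔΔCt = (21.08−16.85) − (25.68−17.10) = 4.23 − 8.58 = -4.35; fold change = 2^4.35 = 20.393
DUSP5: ΔΔCt = (26.32−16.85) − (21.64−17.10) = 9.47 − 4.54 = 4.93; fold change = 2^-4.93 = 0.033
DUSP5 has the largest |ΔΔCt| = 4.93.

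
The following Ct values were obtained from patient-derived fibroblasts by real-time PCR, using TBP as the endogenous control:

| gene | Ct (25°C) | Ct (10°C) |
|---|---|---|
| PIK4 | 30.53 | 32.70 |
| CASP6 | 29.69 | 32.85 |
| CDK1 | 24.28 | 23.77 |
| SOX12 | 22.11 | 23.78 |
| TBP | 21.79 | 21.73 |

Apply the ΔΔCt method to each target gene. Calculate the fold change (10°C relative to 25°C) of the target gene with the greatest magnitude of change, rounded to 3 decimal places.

PIK4: ΔΔCt = (32.70−21.73) − (30.53−21.79) = 10.97 − 8.74 = 2.23; fold change = 2^-2.23 = 0.213
CASP6: ΔΔCt = (32.85−21.73) − (29.69−21.79) = 11.12 − 7.90 = 3.22; fold change = 2^-3.22 = 0.107
CDK1: ΔΔCt = (23.77−21.73) − (24.28−21.79) = 2.04 − 2.49 = -0.45; fold change = 2^0.45 = 1.366
SOX12: ΔΔCt = (23.78−21.73) − (22.11−21.79) = 2.05 − 0.32 = 1.73; fold change = 2^-1.73 = 0.301
CASP6 has the largest |ΔΔCt| = 3.22.

0.107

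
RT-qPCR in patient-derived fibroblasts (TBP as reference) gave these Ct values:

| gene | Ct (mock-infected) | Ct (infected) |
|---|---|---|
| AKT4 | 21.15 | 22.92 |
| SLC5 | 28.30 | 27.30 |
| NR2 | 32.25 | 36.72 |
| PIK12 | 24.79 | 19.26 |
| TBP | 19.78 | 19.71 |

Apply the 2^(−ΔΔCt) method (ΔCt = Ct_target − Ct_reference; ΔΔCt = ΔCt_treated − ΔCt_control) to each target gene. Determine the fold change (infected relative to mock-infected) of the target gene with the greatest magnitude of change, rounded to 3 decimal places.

44.017

AKT4: ΔΔCt = (22.92−19.71) − (21.15−19.78) = 3.21 − 1.37 = 1.84; fold change = 2^-1.84 = 0.279
SLC5: ΔΔCt = (27.30−19.71) − (28.30−19.78) = 7.59 − 8.52 = -0.93; fold change = 2^0.93 = 1.905
NR2: ΔΔCt = (36.72−19.71) − (32.25−19.78) = 17.01 − 12.47 = 4.54; fold change = 2^-4.54 = 0.043
PIK12: ΔΔCt = (19.26−19.71) − (24.79−19.78) = -0.45 − 5.01 = -5.46; fold change = 2^5.46 = 44.017
PIK12 has the largest |ΔΔCt| = 5.46.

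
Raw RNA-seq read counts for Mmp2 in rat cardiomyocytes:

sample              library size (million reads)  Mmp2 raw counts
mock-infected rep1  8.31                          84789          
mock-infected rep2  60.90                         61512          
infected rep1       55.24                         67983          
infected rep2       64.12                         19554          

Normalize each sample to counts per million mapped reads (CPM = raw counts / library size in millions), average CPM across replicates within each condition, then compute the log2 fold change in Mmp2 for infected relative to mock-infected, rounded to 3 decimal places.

CPM(mock-infected rep1) = 84789 / 8.31 = 10203.2491
CPM(mock-infected rep2) = 61512 / 60.90 = 1010.0493
CPM(infected rep1) = 67983 / 55.24 = 1230.6843
CPM(infected rep2) = 19554 / 64.12 = 304.9595
mean CPM(mock-infected) = 5606.6492; mean CPM(infected) = 767.8219
Fold change = 767.8219 / 5606.6492 = 0.13695
log2(0.13695) = -2.8683

-2.868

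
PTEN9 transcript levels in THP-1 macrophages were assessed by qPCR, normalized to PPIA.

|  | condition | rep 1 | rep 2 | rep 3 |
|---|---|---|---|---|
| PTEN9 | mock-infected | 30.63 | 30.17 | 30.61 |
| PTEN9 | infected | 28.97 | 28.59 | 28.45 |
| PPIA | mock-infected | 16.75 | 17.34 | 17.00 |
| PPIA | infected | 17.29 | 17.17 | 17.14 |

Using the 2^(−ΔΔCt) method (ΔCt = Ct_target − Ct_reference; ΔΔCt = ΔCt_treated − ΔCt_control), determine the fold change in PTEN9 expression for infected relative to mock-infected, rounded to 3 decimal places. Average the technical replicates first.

Mean Ct: PTEN9 mock-infected 30.470; PTEN9 infected 28.670; PPIA mock-infected 17.030; PPIA infected 17.200
ΔCt(mock-infected) = 30.470 − 17.030 = 13.440
ΔCt(infected) = 28.670 − 17.200 = 11.470
ΔΔCt = 11.470 − 13.440 = -1.970
Fold change = 2^(−(-1.970)) = 2^1.970 = 3.9177

3.918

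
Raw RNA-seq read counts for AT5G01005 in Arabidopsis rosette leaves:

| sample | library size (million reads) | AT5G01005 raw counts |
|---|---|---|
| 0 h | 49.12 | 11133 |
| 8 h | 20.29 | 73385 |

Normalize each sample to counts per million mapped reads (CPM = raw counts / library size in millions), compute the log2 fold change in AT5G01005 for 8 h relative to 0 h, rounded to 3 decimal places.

3.996

CPM(0 h) = 11133 / 49.12 = 226.6490
CPM(8 h) = 73385 / 20.29 = 3616.8063
Fold change = 3616.8063 / 226.6490 = 15.95774
log2(15.95774) = 3.9962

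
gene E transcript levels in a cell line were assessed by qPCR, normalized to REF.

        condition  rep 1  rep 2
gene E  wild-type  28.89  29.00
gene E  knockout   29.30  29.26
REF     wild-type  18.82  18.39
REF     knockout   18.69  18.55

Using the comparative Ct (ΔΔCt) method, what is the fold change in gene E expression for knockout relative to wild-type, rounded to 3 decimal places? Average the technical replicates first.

0.801

Mean Ct: gene E wild-type 28.945; gene E knockout 29.280; REF wild-type 18.605; REF knockout 18.620
ΔCt(wild-type) = 28.945 − 18.605 = 10.340
ΔCt(knockout) = 29.280 − 18.620 = 10.660
ΔΔCt = 10.660 − 10.340 = 0.320
Fold change = 2^(−0.320) = 0.8011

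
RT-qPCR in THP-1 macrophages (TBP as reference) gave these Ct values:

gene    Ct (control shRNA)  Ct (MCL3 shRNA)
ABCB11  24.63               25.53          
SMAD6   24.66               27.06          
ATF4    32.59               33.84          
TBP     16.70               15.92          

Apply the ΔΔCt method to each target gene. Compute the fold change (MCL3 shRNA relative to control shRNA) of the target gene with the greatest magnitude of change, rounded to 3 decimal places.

0.110

ABCB11: ΔΔCt = (25.53−15.92) − (24.63−16.70) = 9.61 − 7.93 = 1.68; fold change = 2^-1.68 = 0.312
SMAD6: ΔΔCt = (27.06−15.92) − (24.66−16.70) = 11.14 − 7.96 = 3.18; fold change = 2^-3.18 = 0.110
ATF4: ΔΔCt = (33.84−15.92) − (32.59−16.70) = 17.92 − 15.89 = 2.03; fold change = 2^-2.03 = 0.245
SMAD6 has the largest |ΔΔCt| = 3.18.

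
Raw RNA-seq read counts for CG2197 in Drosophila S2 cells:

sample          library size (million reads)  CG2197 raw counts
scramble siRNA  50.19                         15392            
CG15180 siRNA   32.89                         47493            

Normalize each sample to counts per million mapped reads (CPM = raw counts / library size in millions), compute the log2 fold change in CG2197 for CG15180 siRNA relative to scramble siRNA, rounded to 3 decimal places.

2.235

CPM(scramble siRNA) = 15392 / 50.19 = 306.6746
CPM(CG15180 siRNA) = 47493 / 32.89 = 1443.9951
Fold change = 1443.9951 / 306.6746 = 4.70856
log2(4.70856) = 2.2353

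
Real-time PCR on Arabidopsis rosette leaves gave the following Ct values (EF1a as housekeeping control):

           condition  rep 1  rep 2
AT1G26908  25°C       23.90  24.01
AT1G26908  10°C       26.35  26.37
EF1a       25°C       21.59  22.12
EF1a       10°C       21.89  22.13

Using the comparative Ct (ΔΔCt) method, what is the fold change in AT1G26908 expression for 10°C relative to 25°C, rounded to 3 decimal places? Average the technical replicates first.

Mean Ct: AT1G26908 25°C 23.955; AT1G26908 10°C 26.360; EF1a 25°C 21.855; EF1a 10°C 22.010
ΔCt(25°C) = 23.955 − 21.855 = 2.100
ΔCt(10°C) = 26.360 − 22.010 = 4.350
ΔΔCt = 4.350 − 2.100 = 2.250
Fold change = 2^(−2.250) = 0.2102

0.210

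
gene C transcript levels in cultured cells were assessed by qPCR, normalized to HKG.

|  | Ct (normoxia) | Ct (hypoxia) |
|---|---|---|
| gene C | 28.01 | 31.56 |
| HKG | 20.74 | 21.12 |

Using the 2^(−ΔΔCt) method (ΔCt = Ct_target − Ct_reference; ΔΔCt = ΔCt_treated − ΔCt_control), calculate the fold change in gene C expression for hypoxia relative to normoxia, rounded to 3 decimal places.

ΔCt(normoxia) = 28.010 − 20.740 = 7.270
ΔCt(hypoxia) = 31.560 − 21.120 = 10.440
ΔΔCt = 10.440 − 7.270 = 3.170
Fold change = 2^(−3.170) = 0.1111

0.111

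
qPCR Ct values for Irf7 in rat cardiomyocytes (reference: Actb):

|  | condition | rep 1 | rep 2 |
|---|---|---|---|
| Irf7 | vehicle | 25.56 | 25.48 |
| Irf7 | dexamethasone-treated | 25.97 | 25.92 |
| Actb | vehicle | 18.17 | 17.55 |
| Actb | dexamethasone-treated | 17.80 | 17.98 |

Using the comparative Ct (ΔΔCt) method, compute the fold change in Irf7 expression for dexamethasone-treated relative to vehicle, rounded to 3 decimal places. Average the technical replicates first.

Mean Ct: Irf7 vehicle 25.520; Irf7 dexamethasone-treated 25.945; Actb vehicle 17.860; Actb dexamethasone-treated 17.890
ΔCt(vehicle) = 25.520 − 17.860 = 7.660
ΔCt(dexamethasone-treated) = 25.945 − 17.890 = 8.055
ΔΔCt = 8.055 − 7.660 = 0.395
Fold change = 2^(−0.395) = 0.7605

0.760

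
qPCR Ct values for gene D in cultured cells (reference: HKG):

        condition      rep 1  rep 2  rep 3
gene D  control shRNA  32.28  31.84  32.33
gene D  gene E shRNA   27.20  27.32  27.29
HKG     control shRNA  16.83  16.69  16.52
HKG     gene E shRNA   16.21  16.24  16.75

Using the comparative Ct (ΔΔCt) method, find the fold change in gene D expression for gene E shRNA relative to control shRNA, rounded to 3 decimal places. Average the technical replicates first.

Mean Ct: gene D control shRNA 32.150; gene D gene E shRNA 27.270; HKG control shRNA 16.680; HKG gene E shRNA 16.400
ΔCt(control shRNA) = 32.150 − 16.680 = 15.470
ΔCt(gene E shRNA) = 27.270 − 16.400 = 10.870
ΔΔCt = 10.870 − 15.470 = -4.600
Fold change = 2^(−(-4.600)) = 2^4.600 = 24.2515

24.251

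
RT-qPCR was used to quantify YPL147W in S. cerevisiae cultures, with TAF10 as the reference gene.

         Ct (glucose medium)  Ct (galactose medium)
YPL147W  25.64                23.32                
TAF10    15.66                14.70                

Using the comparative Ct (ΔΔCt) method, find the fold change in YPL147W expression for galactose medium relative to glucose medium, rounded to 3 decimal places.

2.567

ΔCt(glucose medium) = 25.640 − 15.660 = 9.980
ΔCt(galactose medium) = 23.320 − 14.700 = 8.620
ΔΔCt = 8.620 − 9.980 = -1.360
Fold change = 2^(−(-1.360)) = 2^1.360 = 2.5669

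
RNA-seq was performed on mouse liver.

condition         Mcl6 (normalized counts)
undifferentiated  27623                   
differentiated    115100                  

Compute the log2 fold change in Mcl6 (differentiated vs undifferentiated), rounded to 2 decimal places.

2.06

Fold change = 115100 / 27623 = 4.1668
log2(4.1668) = 2.059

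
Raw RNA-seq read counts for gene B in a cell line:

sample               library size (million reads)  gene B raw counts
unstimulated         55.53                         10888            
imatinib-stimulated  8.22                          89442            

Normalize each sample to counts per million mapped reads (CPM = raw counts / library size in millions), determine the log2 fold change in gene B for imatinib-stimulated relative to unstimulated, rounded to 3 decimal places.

CPM(unstimulated) = 10888 / 55.53 = 196.0742
CPM(imatinib-stimulated) = 89442 / 8.22 = 10881.0219
Fold change = 10881.0219 / 196.0742 = 55.49441
log2(55.49441) = 5.7943

5.794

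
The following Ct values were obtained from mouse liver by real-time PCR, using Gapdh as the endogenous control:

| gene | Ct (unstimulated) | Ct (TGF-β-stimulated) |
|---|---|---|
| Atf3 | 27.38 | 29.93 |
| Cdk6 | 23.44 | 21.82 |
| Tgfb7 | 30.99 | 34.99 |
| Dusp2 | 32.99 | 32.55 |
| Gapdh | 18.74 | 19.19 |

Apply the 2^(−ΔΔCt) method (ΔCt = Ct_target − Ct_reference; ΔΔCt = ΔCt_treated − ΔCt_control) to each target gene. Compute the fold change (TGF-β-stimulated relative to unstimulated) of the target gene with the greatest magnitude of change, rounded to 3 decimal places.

0.085

Atf3: ΔΔCt = (29.93−19.19) − (27.38−18.74) = 10.74 − 8.64 = 2.10; fold change = 2^-2.10 = 0.233
Cdk6: ΔΔCt = (21.82−19.19) − (23.44−18.74) = 2.63 − 4.70 = -2.07; fold change = 2^2.07 = 4.199
Tgfb7: ΔΔCt = (34.99−19.19) − (30.99−18.74) = 15.80 − 12.25 = 3.55; fold change = 2^-3.55 = 0.085
Dusp2: ΔΔCt = (32.55−19.19) − (32.99−18.74) = 13.36 − 14.25 = -0.89; fold change = 2^0.89 = 1.853
Tgfb7 has the largest |ΔΔCt| = 3.55.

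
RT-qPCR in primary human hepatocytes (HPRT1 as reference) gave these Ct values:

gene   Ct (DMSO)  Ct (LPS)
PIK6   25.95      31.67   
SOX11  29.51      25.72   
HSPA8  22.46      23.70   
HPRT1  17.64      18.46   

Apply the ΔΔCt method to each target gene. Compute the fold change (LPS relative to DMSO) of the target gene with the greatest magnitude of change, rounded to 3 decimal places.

PIK6: ΔΔCt = (31.67−18.46) − (25.95−17.64) = 13.21 − 8.31 = 4.90; fold change = 2^-4.90 = 0.033
SOX11: ΔΔCt = (25.72−18.46) − (29.51−17.64) = 7.26 − 11.87 = -4.61; fold change = 2^4.61 = 24.420
HSPA8: ΔΔCt = (23.70−18.46) − (22.46−17.64) = 5.24 − 4.82 = 0.42; fold change = 2^-0.42 = 0.747
PIK6 has the largest |ΔΔCt| = 4.90.

0.033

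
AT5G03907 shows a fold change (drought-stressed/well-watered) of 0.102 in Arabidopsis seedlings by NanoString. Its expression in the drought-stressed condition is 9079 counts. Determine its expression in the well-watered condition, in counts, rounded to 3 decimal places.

89009.804

well-watered expression = 9079 / 0.102 = 89009.804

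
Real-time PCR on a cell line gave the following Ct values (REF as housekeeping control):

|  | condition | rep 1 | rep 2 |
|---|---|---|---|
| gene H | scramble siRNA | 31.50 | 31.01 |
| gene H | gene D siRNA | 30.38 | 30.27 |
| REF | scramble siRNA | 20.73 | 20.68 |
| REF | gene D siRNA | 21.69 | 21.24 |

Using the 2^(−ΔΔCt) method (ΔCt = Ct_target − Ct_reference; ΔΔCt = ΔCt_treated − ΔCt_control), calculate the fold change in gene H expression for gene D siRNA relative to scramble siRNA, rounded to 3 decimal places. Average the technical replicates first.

Mean Ct: gene H scramble siRNA 31.255; gene H gene D siRNA 30.325; REF scramble siRNA 20.705; REF gene D siRNA 21.465
ΔCt(scramble siRNA) = 31.255 − 20.705 = 10.550
ΔCt(gene D siRNA) = 30.325 − 21.465 = 8.860
ΔΔCt = 8.860 − 10.550 = -1.690
Fold change = 2^(−(-1.690)) = 2^1.690 = 3.2266

3.227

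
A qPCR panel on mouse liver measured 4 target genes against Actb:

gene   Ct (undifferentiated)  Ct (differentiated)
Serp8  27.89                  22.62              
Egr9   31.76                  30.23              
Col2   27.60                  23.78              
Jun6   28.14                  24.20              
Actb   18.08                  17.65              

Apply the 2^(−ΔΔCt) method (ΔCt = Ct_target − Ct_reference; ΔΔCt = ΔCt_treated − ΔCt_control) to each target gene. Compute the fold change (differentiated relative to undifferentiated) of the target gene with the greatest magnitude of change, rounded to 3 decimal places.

28.641

Serp8: ΔΔCt = (22.62−17.65) − (27.89−18.08) = 4.97 − 9.81 = -4.84; fold change = 2^4.84 = 28.641
Egr9: ΔΔCt = (30.23−17.65) − (31.76−18.08) = 12.58 − 13.68 = -1.10; fold change = 2^1.10 = 2.144
Col2: ΔΔCt = (23.78−17.65) − (27.60−18.08) = 6.13 − 9.52 = -3.39; fold change = 2^3.39 = 10.483
Jun6: ΔΔCt = (24.20−17.65) − (28.14−18.08) = 6.55 − 10.06 = -3.51; fold change = 2^3.51 = 11.392
Serp8 has the largest |ΔΔCt| = 4.84.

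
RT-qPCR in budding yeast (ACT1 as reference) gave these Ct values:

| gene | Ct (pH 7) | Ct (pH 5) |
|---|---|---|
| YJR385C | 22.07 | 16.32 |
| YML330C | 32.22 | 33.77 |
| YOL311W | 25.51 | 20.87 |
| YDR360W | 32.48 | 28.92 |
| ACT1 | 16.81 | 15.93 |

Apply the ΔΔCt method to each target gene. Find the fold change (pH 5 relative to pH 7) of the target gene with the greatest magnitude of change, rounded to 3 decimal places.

29.243

YJR385C: ΔΔCt = (16.32−15.93) − (22.07−16.81) = 0.39 − 5.26 = -4.87; fold change = 2^4.87 = 29.243
YML330C: ΔΔCt = (33.77−15.93) − (32.22−16.81) = 17.84 − 15.41 = 2.43; fold change = 2^-2.43 = 0.186
YOL311W: ΔΔCt = (20.87−15.93) − (25.51−16.81) = 4.94 − 8.70 = -3.76; fold change = 2^3.76 = 13.548
YDR360W: ΔΔCt = (28.92−15.93) − (32.48−16.81) = 12.99 − 15.67 = -2.68; fold change = 2^2.68 = 6.409
YJR385C has the largest |ΔΔCt| = 4.87.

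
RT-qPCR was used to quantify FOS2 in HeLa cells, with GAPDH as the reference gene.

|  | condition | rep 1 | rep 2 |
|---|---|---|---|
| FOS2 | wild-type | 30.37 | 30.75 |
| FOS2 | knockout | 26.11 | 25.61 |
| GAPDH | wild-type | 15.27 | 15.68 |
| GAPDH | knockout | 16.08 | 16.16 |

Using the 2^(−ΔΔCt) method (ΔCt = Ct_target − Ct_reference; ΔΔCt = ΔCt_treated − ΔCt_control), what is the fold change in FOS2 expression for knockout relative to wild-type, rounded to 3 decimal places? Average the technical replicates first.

Mean Ct: FOS2 wild-type 30.560; FOS2 knockout 25.860; GAPDH wild-type 15.475; GAPDH knockout 16.120
ΔCt(wild-type) = 30.560 − 15.475 = 15.085
ΔCt(knockout) = 25.860 − 16.120 = 9.740
ΔΔCt = 9.740 − 15.085 = -5.345
Fold change = 2^(−(-5.345)) = 2^5.345 = 40.6448

40.645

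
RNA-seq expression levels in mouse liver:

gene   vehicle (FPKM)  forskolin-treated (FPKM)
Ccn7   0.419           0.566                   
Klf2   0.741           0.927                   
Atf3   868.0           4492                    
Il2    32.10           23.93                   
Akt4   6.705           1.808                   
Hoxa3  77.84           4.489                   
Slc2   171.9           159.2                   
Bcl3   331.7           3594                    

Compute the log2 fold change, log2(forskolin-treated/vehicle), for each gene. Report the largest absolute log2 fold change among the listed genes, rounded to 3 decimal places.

log2(0.566/0.419) = 0.434  (Ccn7)
log2(0.927/0.741) = 0.323  (Klf2)
log2(4492/868.0) = 2.372  (Atf3)
log2(23.93/32.10) = -0.424  (Il2)
log2(1.808/6.705) = -1.891  (Akt4)
log2(4.489/77.84) = -4.116  (Hoxa3)
log2(159.2/171.9) = -0.111  (Slc2)
log2(3594/331.7) = 3.438  (Bcl3)
The largest magnitude belongs to Hoxa3.

4.116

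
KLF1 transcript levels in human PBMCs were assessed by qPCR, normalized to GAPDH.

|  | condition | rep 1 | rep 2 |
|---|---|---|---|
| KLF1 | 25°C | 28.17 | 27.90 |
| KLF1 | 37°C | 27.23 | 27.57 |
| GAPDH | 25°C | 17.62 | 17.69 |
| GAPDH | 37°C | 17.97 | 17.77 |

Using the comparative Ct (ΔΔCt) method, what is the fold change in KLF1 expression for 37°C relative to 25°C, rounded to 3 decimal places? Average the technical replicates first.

Mean Ct: KLF1 25°C 28.035; KLF1 37°C 27.400; GAPDH 25°C 17.655; GAPDH 37°C 17.870
ΔCt(25°C) = 28.035 − 17.655 = 10.380
ΔCt(37°C) = 27.400 − 17.870 = 9.530
ΔΔCt = 9.530 − 10.380 = -0.850
Fold change = 2^(−(-0.850)) = 2^0.850 = 1.8025

1.803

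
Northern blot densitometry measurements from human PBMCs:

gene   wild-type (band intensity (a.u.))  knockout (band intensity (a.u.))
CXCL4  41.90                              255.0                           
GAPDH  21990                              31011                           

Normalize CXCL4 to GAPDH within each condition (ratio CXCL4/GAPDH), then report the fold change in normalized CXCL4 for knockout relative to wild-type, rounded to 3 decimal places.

4.316

CXCL4/GAPDH (wild-type) = 41.90 / 21990 = 0.0019054
CXCL4/GAPDH (knockout) = 255.0 / 31011 = 0.0082229
Fold change = 0.0082229 / 0.0019054 = 4.3155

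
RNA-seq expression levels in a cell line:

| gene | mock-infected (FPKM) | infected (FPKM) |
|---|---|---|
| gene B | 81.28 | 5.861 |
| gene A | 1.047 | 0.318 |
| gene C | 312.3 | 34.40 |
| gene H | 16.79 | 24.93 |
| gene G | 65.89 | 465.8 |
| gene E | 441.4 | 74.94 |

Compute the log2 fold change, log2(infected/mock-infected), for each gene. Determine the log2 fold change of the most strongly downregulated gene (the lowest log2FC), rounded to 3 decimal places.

-3.794

log2(5.861/81.28) = -3.794  (gene B)
log2(0.318/1.047) = -1.719  (gene A)
log2(34.40/312.3) = -3.182  (gene C)
log2(24.93/16.79) = 0.570  (gene H)
log2(465.8/65.89) = 2.822  (gene G)
log2(74.94/441.4) = -2.558  (gene E)
gene B is most strongly downregulated.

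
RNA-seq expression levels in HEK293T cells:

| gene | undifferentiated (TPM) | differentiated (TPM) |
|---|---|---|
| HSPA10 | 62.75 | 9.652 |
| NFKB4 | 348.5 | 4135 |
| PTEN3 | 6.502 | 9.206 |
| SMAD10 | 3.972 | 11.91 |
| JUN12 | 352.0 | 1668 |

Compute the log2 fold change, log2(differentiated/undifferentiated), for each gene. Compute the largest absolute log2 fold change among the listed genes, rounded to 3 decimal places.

log2(9.652/62.75) = -2.701  (HSPA10)
log2(4135/348.5) = 3.569  (NFKB4)
log2(9.206/6.502) = 0.502  (PTEN3)
log2(11.91/3.972) = 1.584  (SMAD10)
log2(1668/352.0) = 2.244  (JUN12)
The largest magnitude belongs to NFKB4.

3.569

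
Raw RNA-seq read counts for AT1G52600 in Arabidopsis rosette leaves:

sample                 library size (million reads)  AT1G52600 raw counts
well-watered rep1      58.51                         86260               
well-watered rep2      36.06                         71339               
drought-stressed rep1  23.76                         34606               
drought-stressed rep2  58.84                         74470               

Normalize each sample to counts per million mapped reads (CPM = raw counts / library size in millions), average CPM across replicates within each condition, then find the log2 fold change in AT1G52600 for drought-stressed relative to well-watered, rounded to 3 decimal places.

CPM(well-watered rep1) = 86260 / 58.51 = 1474.2779
CPM(well-watered rep2) = 71339 / 36.06 = 1978.3417
CPM(drought-stressed rep1) = 34606 / 23.76 = 1456.4815
CPM(drought-stressed rep2) = 74470 / 58.84 = 1265.6356
mean CPM(well-watered) = 1726.3098; mean CPM(drought-stressed) = 1361.0586
Fold change = 1361.0586 / 1726.3098 = 0.78842
log2(0.78842) = -0.3430

-0.343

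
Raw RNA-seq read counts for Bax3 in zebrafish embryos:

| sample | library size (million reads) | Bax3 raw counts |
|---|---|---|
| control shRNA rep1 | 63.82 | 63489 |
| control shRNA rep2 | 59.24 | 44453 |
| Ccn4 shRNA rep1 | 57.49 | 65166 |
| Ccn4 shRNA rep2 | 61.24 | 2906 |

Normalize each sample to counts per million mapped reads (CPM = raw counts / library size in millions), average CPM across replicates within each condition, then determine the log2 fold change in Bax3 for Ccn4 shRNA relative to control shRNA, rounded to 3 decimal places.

-0.563

CPM(control shRNA rep1) = 63489 / 63.82 = 994.8135
CPM(control shRNA rep2) = 44453 / 59.24 = 750.3883
CPM(Ccn4 shRNA rep1) = 65166 / 57.49 = 1133.5189
CPM(Ccn4 shRNA rep2) = 2906 / 61.24 = 47.4526
mean CPM(control shRNA) = 872.6009; mean CPM(Ccn4 shRNA) = 590.4858
Fold change = 590.4858 / 872.6009 = 0.67670
log2(0.67670) = -0.5634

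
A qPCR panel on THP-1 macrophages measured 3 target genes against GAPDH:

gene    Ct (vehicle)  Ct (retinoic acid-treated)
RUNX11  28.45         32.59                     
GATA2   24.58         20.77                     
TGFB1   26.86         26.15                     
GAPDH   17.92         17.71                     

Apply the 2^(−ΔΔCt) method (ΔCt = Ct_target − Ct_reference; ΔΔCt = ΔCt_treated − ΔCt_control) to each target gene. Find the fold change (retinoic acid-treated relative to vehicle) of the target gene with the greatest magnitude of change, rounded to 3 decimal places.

0.049

RUNX11: ΔΔCt = (32.59−17.71) − (28.45−17.92) = 14.88 − 10.53 = 4.35; fold change = 2^-4.35 = 0.049
GATA2: ΔΔCt = (20.77−17.71) − (24.58−17.92) = 3.06 − 6.66 = -3.60; fold change = 2^3.60 = 12.126
TGFB1: ΔΔCt = (26.15−17.71) − (26.86−17.92) = 8.44 − 8.94 = -0.50; fold change = 2^0.50 = 1.414
RUNX11 has the largest |ΔΔCt| = 4.35.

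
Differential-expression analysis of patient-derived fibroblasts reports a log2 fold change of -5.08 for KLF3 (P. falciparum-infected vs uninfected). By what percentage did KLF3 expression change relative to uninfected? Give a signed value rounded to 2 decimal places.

-97.04%

Fold change = 2^(-5.08) = 0.0296
Percent change = (FC − 1) × 100% = (0.0296 − 1) × 100 = -97.04%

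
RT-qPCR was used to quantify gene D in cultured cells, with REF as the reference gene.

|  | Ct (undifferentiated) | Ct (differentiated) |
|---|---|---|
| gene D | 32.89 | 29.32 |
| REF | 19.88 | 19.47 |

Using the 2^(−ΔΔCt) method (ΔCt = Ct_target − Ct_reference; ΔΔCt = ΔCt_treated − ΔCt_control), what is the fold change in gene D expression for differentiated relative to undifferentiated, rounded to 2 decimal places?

ΔCt(undifferentiated) = 32.890 − 19.880 = 13.010
ΔCt(differentiated) = 29.320 − 19.470 = 9.850
ΔΔCt = 9.850 − 13.010 = -3.160
Fold change = 2^(−(-3.160)) = 2^3.160 = 8.938

8.94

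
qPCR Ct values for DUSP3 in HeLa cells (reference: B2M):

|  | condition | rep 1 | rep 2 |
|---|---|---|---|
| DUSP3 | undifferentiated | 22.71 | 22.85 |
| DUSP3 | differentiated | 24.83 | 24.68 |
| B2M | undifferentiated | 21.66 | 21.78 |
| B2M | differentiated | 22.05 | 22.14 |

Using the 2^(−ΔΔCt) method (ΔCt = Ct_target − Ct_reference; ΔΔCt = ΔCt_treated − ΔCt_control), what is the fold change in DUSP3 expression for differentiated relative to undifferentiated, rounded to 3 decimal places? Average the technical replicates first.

0.330

Mean Ct: DUSP3 undifferentiated 22.780; DUSP3 differentiated 24.755; B2M undifferentiated 21.720; B2M differentiated 22.095
ΔCt(undifferentiated) = 22.780 − 21.720 = 1.060
ΔCt(differentiated) = 24.755 − 22.095 = 2.660
ΔΔCt = 2.660 − 1.060 = 1.600
Fold change = 2^(−1.600) = 0.3299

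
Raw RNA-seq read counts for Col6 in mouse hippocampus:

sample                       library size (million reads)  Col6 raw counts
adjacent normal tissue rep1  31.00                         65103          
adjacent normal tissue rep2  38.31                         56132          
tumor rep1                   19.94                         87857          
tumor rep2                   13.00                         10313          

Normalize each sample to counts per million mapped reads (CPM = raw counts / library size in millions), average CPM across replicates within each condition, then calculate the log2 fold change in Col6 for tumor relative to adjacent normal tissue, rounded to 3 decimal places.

0.544

CPM(adjacent normal tissue rep1) = 65103 / 31.00 = 2100.0968
CPM(adjacent normal tissue rep2) = 56132 / 38.31 = 1465.2049
CPM(tumor rep1) = 87857 / 19.94 = 4406.0682
CPM(tumor rep2) = 10313 / 13.00 = 793.3077
mean CPM(adjacent normal tissue) = 1782.6508; mean CPM(tumor) = 2599.6879
Fold change = 2599.6879 / 1782.6508 = 1.45833
log2(1.45833) = 0.5443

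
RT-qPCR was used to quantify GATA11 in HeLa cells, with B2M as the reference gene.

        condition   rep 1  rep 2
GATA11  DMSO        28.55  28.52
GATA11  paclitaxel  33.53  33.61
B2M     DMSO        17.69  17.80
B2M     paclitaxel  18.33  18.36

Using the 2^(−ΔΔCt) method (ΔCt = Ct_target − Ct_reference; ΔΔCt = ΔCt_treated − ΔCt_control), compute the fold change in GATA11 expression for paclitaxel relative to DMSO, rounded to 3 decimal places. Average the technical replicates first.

0.046

Mean Ct: GATA11 DMSO 28.535; GATA11 paclitaxel 33.570; B2M DMSO 17.745; B2M paclitaxel 18.345
ΔCt(DMSO) = 28.535 − 17.745 = 10.790
ΔCt(paclitaxel) = 33.570 − 18.345 = 15.225
ΔΔCt = 15.225 − 10.790 = 4.435
Fold change = 2^(−4.435) = 0.0462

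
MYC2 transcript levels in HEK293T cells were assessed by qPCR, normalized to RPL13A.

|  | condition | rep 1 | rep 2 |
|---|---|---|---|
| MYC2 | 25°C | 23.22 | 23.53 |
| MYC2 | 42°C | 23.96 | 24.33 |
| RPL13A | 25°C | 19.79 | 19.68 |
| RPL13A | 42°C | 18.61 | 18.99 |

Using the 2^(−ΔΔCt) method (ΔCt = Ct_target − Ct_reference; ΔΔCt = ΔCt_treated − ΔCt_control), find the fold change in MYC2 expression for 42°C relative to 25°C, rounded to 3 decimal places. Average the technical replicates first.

0.307

Mean Ct: MYC2 25°C 23.375; MYC2 42°C 24.145; RPL13A 25°C 19.735; RPL13A 42°C 18.800
ΔCt(25°C) = 23.375 − 19.735 = 3.640
ΔCt(42°C) = 24.145 − 18.800 = 5.345
ΔΔCt = 5.345 − 3.640 = 1.705
Fold change = 2^(−1.705) = 0.3067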